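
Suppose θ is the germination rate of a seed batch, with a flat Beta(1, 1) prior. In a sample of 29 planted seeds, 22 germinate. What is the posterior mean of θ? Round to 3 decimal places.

The binomial likelihood is conjugate to the Beta prior: with 22 successes and 7 failures, the posterior is Beta(1+22, 1+7) = Beta(23, 8).
E[θ | data] = 23/(23+8) = 0.742.

Posterior mean ≈ 0.742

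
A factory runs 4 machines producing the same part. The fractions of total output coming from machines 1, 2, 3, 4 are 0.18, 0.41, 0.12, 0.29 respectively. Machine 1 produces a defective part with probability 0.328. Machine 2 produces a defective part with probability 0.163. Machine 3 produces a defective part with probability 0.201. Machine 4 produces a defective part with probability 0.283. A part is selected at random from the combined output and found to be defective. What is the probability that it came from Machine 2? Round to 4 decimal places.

Posterior probability ≈ 0.2880

P(defective|M1) = 0.328; P(defective|M2) = 0.163; P(defective|M3) = 0.201; P(defective|M4) = 0.283.
Prior × likelihood for each source: 0.18·0.328=0.05904, 0.41·0.163=0.06683, 0.12·0.201=0.02412, 0.29·0.283=0.08207. Summing gives P(defective) = 0.23206.
P(Machine 2 | defective) = 0.06683 / 0.23206 = 0.2880.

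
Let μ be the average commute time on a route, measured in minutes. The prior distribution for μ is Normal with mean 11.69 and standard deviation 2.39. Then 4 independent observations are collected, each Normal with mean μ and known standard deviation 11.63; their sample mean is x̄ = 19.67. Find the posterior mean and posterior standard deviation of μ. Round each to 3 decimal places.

Posterior mean ≈ 12.843; posterior SD ≈ 2.211

Prior precision 1/τ₀² = 1/2.39² = 0.175067; data precision n/σ² = 4/11.63² = 0.0295734.
Posterior precision = 0.175067 + 0.0295734 = 0.204640, giving posterior SD = 1/√0.204640 = 2.211.
Posterior mean = (0.175067·11.69 + 0.0295734·19.67) / 0.204640 = 12.843.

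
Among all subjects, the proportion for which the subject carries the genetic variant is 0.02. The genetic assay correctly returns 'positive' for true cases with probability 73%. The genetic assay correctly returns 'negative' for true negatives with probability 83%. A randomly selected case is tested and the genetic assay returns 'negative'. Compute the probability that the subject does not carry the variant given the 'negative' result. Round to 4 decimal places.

P(¬H | E) ≈ 0.9934

Let H be the event that the subject carries the genetic variant. P(H) = 0.02, so P(¬H) = 0.98. With E the 'negative' result, P(E|H) = 0.27 and P(E|¬H) = 0.83.
P(E) = 0.27·0.02 + 0.83·0.98 = 0.0054000 + 0.81340 = 0.81880.
By Bayes' theorem, P(H|E) = 0.0054000 / 0.81880 = 0.0066. Hence P(¬H|E) = 1 − 0.0066 = 0.9934.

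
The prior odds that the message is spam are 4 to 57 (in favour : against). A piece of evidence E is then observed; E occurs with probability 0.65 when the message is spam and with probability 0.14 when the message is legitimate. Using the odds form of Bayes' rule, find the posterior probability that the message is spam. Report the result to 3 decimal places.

Posterior probability ≈ 0.246

Prior odds = 4/57 = 0.070175.
Likelihood ratio for E = 0.65/0.14 = 4.6429.
Posterior odds = prior odds × LR = 0.32581.
Posterior probability = odds/(1+odds) = 0.32581/1.3258 = 0.246.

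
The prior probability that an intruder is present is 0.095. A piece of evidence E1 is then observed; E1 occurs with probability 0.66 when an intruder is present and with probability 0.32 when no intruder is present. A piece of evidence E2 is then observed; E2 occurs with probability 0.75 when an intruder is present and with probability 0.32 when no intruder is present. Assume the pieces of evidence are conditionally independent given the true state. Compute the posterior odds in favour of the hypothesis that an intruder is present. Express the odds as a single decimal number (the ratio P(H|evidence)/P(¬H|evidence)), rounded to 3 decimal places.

Prior odds = 0.095/(1−0.095) = 0.10497. In log-odds, ln(0.10497) = -2.2541.
Add log likelihood ratios: ln(2.0625) + ln(2.3438) = 1.5757.
Posterior log-odds = -0.67839, so posterior odds = exp(-0.67839) = 0.50743.

Posterior odds ≈ 0.507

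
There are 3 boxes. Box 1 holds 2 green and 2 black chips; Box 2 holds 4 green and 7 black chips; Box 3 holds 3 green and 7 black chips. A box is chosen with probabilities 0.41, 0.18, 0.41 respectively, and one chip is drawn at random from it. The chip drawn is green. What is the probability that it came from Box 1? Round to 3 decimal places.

Posterior probability ≈ 0.521

Tabulate prior·likelihood by source: [1] prior 0.41, lik 0.5, product 0.2050; [2] prior 0.18, lik 0.3636, product 0.06545; [3] prior 0.41, lik 0.3, product 0.1230.
Normalizing constant = 0.39345; the posterior for Box 1 is its product over the sum, 0.2050/0.39345 = 0.521.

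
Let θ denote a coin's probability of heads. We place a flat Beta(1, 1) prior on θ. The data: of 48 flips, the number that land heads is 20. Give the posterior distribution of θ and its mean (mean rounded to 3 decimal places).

Observing 20 successes and 28 failures updates Beta(1, 1) by adding the success and failure counts to the two shape parameters: α = 1+20 = 21, β = 1+28 = 29.
Posterior mean = α/(α+β) = 21/50 = 0.420.

Posterior: Beta(21, 29); mean ≈ 0.420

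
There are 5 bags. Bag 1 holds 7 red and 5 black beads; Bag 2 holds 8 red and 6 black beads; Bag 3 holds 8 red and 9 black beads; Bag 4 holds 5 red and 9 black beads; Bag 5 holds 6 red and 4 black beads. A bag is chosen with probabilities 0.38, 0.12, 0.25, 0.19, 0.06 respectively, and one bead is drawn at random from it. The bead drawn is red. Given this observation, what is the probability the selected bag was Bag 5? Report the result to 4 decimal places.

Posterior probability ≈ 0.0703

P(red|Bag 1) = 0.5833; P(red|Bag 2) = 0.5714; P(red|Bag 3) = 0.4706; P(red|Bag 4) = 0.3571; P(red|Bag 5) = 0.6.
Prior × likelihood for each source: 0.38·0.5833=0.2217, 0.12·0.5714=0.06857, 0.25·0.4706=0.1176, 0.19·0.3571=0.06786, 0.06·0.6=0.03600. Summing gives P(red) = 0.51174.
P(Bag 5 | red) = 0.03600 / 0.51174 = 0.0703.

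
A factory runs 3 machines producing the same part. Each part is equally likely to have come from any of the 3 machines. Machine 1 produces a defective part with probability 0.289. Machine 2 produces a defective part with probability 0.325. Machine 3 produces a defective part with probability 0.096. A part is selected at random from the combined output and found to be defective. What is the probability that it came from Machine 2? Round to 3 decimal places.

Tabulate prior·likelihood by source: [1] prior 0.333333, lik 0.289, product 0.09633; [2] prior 0.333333, lik 0.325, product 0.1083; [3] prior 0.333333, lik 0.096, product 0.03200.
Normalizing constant = 0.23667; the posterior for Machine 2 is its product over the sum, 0.1083/0.23667 = 0.458.

Posterior probability ≈ 0.458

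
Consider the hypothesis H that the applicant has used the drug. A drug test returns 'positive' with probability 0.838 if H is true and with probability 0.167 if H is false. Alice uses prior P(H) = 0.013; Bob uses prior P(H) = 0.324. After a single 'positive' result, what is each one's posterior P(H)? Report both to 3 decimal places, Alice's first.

The likelihood ratio for a 'positive' result is 0.838/0.167 = 5.0180.
Alice: prior odds 0.013/0.987 = 0.013171; posterior odds 0.066093; posterior probability 0.062.
Bob: prior odds 0.324/0.676 = 0.47929; posterior odds 2.4051; posterior probability 0.706.

Alice: 0.062; Bob: 0.706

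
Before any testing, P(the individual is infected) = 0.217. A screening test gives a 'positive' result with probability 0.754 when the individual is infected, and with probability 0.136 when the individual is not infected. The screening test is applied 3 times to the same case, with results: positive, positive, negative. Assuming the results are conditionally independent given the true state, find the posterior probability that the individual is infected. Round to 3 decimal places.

Posterior P(H) ≈ 0.708

With H the event that the individual is infected, the joint likelihood of the observed sequence is P(data|H) = 0.754·0.754·0.246 = 0.13985 and P(data|¬H) = 0.136·0.136·0.864 = 0.015981.
Bayes: P(H|data) = 0.217·0.13985 / (0.217·0.13985 + 0.783·0.015981) = 0.030349/0.042861 = 0.7081.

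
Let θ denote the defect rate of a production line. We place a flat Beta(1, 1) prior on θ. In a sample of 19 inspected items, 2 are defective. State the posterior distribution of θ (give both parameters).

The binomial likelihood is conjugate to the Beta prior: with 2 successes and 17 failures, the posterior is Beta(1+2, 1+17) = Beta(3, 18).

Posterior: Beta(3, 18)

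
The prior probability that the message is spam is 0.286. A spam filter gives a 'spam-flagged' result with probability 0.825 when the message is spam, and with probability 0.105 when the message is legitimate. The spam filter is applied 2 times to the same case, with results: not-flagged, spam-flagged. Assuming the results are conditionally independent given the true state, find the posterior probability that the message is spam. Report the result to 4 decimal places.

Posterior P(H) ≈ 0.3810

Let H be the event that the message is spam; start with P(H) = 0.286. P('spam-flagged'|H) = 0.825, P('spam-flagged'|¬H) = 0.105.
Update on result 1 ('not-flagged'): P(H) ← 0.175·0.2860 / (0.175·0.2860 + 0.895·0.7140) = 0.050050/0.68908 = 0.0726.
Update on result 2 ('spam-flagged'): P(H) ← 0.825·0.0726 / (0.825·0.0726 + 0.105·0.9274) = 0.059922/0.15730 = 0.3810.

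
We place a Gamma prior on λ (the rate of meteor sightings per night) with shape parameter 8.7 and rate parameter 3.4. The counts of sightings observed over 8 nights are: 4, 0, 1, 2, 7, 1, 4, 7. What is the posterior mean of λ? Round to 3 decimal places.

Posterior mean ≈ 3.044

Total count ∑xᵢ = 26 over n = 8 nights.
Gamma is conjugate to the Poisson likelihood: posterior is Gamma(shape = 8.7+26 = 34.7, rate = 3.4+8 = 11.4).
E[λ | data] = 34.7/11.4 = 3.044.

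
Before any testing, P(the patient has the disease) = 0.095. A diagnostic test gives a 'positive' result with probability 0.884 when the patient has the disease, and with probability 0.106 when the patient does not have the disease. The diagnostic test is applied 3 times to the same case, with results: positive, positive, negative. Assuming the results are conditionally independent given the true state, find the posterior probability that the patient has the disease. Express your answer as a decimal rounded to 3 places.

Posterior P(H) ≈ 0.486

Let H be the event that the patient has the disease; start with P(H) = 0.095. P('positive'|H) = 0.884, P('positive'|¬H) = 0.106.
Update on result 1 ('positive'): P(H) ← 0.884·0.0950 / (0.884·0.0950 + 0.106·0.9050) = 0.083980/0.17991 = 0.4668.
Update on result 2 ('positive'): P(H) ← 0.884·0.4668 / (0.884·0.4668 + 0.106·0.5332) = 0.41264/0.46916 = 0.8795.
Update on result 3 ('negative'): P(H) ← 0.116·0.8795 / (0.116·0.8795 + 0.894·0.1205) = 0.10203/0.20973 = 0.4865.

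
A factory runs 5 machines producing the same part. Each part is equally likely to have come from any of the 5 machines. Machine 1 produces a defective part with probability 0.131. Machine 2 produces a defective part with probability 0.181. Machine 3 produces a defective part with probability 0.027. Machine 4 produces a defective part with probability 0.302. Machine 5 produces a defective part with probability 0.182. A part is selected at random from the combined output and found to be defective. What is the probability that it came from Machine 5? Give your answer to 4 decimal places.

Tabulate prior·likelihood by source: [1] prior 0.2, lik 0.131, product 0.02620; [2] prior 0.2, lik 0.181, product 0.03620; [3] prior 0.2, lik 0.027, product 0.005400; [4] prior 0.2, lik 0.302, product 0.06040; [5] prior 0.2, lik 0.182, product 0.03640.
Normalizing constant = 0.16460; the posterior for Machine 5 is its product over the sum, 0.03640/0.16460 = 0.2211.

Posterior probability ≈ 0.2211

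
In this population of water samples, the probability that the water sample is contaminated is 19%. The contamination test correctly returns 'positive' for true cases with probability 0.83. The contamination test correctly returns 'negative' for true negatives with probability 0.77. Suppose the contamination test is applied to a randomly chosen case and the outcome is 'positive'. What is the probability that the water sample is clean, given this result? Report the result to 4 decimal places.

P(¬H | E) ≈ 0.5416

Write H for 'the water sample is contaminated'. Prior odds H:¬H = 0.19/0.81 = 0.23457. For the 'positive' outcome, the likelihood ratio is 0.83/0.23 = 3.6087.
Posterior odds = 0.23457 × 3.6087 = 0.84648, so P(H|E) = 0.84648/(1+0.84648) = 0.4584. Then P(¬H|E) = 1 − 0.4584 = 0.5416.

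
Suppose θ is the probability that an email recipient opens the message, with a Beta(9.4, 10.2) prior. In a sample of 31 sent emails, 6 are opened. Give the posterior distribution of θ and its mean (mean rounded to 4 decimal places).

Posterior: Beta(15.4, 35.2); mean ≈ 0.3043

Observing 6 successes and 25 failures updates Beta(9.4, 10.2) by adding the success and failure counts to the two shape parameters: α = 9.4+6 = 15.4, β = 10.2+25 = 35.2.
E[θ | data] = 15.4/(15.4+35.2) = 0.3043.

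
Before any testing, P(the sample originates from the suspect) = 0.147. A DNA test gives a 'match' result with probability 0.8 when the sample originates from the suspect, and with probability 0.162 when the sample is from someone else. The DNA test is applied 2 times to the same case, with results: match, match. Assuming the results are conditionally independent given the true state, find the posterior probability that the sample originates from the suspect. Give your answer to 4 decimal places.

With H the event that the sample originates from the suspect, the joint likelihood of the observed sequence is P(data|H) = 0.8·0.8 = 0.64000 and P(data|¬H) = 0.162·0.162 = 0.026244.
Bayes: P(H|data) = 0.147·0.64000 / (0.147·0.64000 + 0.853·0.026244) = 0.094080/0.11647 = 0.8078.

Posterior P(H) ≈ 0.8078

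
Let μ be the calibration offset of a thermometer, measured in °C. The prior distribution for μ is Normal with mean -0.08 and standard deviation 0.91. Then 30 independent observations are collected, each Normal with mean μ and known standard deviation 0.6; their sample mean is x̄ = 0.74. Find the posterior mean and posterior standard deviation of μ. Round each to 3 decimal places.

Prior precision 1/τ₀² = 1/0.91² = 1.20758; data precision n/σ² = 30/0.6² = 83.3333.
Posterior precision = 1.20758 + 83.3333 = 84.5409, giving posterior SD = 1/√84.5409 = 0.109.
Posterior mean = (1.20758·-0.08 + 83.3333·0.74) / 84.5409 = 0.728.

Posterior mean ≈ 0.728; posterior SD ≈ 0.109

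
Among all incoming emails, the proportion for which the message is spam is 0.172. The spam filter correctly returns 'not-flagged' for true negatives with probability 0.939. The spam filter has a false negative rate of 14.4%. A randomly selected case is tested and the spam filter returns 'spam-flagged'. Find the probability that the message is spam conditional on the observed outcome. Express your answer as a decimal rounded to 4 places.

Write H for 'the message is spam'. Prior odds H:¬H = 0.172/0.828 = 0.20773. For the 'spam-flagged' outcome, the likelihood ratio is 0.856/0.061 = 14.033.
Posterior odds = 0.20773 × 14.033 = 2.9150, so P(H|E) = 2.9150/(1+2.9150) = 0.7446.

P(H | E) ≈ 0.7446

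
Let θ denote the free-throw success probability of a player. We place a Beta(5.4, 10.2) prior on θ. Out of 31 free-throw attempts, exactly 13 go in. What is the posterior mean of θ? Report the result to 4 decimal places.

The binomial likelihood is conjugate to the Beta prior: with 13 successes and 18 failures, the posterior is Beta(5.4+13, 10.2+18) = Beta(18.4, 28.2).
Posterior mean = α/(α+β) = 18.4/46.6 = 0.3948.

Posterior mean ≈ 0.3948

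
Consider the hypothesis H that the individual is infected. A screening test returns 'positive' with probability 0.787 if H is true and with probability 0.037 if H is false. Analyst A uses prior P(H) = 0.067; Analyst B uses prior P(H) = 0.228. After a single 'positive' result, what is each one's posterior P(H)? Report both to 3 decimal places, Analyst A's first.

Analyst A: 0.604; Analyst B: 0.863

The likelihood ratio for a 'positive' result is 0.787/0.037 = 21.270.
Analyst A: prior odds 0.067/0.933 = 0.071811; posterior odds 1.5274; posterior probability 0.604.
Analyst B: prior odds 0.228/0.772 = 0.29534; posterior odds 6.2819; posterior probability 0.863.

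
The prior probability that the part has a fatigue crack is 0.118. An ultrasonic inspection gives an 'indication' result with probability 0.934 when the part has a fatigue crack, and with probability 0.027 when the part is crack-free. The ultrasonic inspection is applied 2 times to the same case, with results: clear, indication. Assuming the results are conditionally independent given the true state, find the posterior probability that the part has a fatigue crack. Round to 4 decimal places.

Posterior P(H) ≈ 0.2389

With H the event that the part has a fatigue crack, the joint likelihood of the observed sequence is P(data|H) = 0.066·0.934 = 0.061644 and P(data|¬H) = 0.973·0.027 = 0.026271.
Bayes: P(H|data) = 0.118·0.061644 / (0.118·0.061644 + 0.882·0.026271) = 0.0072740/0.030445 = 0.2389.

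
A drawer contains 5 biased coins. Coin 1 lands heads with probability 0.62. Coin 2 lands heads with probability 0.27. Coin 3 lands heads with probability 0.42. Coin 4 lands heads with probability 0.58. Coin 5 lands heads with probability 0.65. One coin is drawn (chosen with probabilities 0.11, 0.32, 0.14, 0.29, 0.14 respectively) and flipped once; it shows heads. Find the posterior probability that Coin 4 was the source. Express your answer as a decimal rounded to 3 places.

P(heads|C1) = 0.62; P(heads|C2) = 0.27; P(heads|C3) = 0.42; P(heads|C4) = 0.58; P(heads|C5) = 0.65.
Prior × likelihood for each source: 0.11·0.62=0.06820, 0.32·0.27=0.08640, 0.14·0.42=0.05880, 0.29·0.58=0.1682, 0.14·0.65=0.09100. Summing gives P(heads) = 0.47260.
P(Coin 4 | heads) = 0.1682 / 0.47260 = 0.356.

Posterior probability ≈ 0.356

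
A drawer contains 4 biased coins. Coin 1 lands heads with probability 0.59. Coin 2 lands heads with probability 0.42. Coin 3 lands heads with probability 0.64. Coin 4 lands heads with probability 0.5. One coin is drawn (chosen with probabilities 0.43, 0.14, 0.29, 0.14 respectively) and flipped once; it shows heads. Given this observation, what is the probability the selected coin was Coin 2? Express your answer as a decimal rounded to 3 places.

Tabulate prior·likelihood by source: [1] prior 0.43, lik 0.59, product 0.2537; [2] prior 0.14, lik 0.42, product 0.05880; [3] prior 0.29, lik 0.64, product 0.1856; [4] prior 0.14, lik 0.5, product 0.07000.
Normalizing constant = 0.56810; the posterior for Coin 2 is its product over the sum, 0.05880/0.56810 = 0.104.

Posterior probability ≈ 0.104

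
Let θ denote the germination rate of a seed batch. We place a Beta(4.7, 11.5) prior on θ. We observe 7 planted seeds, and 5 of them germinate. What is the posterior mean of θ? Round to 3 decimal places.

Posterior mean ≈ 0.418

Observing 5 successes and 2 failures updates Beta(4.7, 11.5) by adding the success and failure counts to the two shape parameters: α = 4.7+5 = 9.7, β = 11.5+2 = 13.5.
Posterior mean = α/(α+β) = 9.7/23.2 = 0.418.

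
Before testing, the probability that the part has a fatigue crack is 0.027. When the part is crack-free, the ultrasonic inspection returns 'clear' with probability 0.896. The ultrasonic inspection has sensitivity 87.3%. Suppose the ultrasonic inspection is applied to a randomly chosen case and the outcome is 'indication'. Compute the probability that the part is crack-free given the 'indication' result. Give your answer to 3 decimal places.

P(¬H | E) ≈ 0.811

Write H for 'the part has a fatigue crack'. Prior odds H:¬H = 0.027/0.973 = 0.027749. For the 'indication' outcome, the likelihood ratio is 0.873/0.104 = 8.3942.
Posterior odds = 0.027749 × 8.3942 = 0.23293, so P(H|E) = 0.23293/(1+0.23293) = 0.189. Then P(¬H|E) = 1 − 0.189 = 0.811.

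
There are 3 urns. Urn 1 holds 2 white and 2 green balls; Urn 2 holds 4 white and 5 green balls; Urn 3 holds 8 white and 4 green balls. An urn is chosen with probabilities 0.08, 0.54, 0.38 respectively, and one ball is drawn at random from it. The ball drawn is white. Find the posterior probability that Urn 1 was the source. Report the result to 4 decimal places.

Posterior probability ≈ 0.0750

P(white|Urn 1) = 0.5; P(white|Urn 2) = 0.4444; P(white|Urn 3) = 0.6667.
Prior × likelihood for each source: 0.08·0.5=0.04000, 0.54·0.4444=0.2400, 0.38·0.6667=0.2533. Summing gives P(white) = 0.53333.
P(Urn 1 | white) = 0.04000 / 0.53333 = 0.0750.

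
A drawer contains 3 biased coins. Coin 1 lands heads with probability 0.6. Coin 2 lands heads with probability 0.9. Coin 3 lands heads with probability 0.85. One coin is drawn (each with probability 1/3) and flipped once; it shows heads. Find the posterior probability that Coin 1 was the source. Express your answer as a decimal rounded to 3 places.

P(heads|C1) = 0.6; P(heads|C2) = 0.9; P(heads|C3) = 0.85.
Prior × likelihood for each source: 0.333333·0.6=0.2000, 0.333333·0.9=0.3000, 0.333333·0.85=0.2833. Summing gives P(heads) = 0.78333.
P(Coin 1 | heads) = 0.2000 / 0.78333 = 0.255.

Posterior probability ≈ 0.255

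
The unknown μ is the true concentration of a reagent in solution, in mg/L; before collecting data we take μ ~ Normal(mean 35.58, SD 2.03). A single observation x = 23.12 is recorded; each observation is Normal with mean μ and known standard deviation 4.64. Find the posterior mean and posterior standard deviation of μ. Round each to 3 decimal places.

With known σ, the Normal prior is conjugate. Weight on the data is w = (n/σ²)/(n/σ² + 1/τ₀²) = 0.0464477/(0.0464477+0.242665) = 0.16066.
Posterior mean = w·x̄ + (1−w)·μ₀ = 0.16066·23.12 + 0.83934·35.58 = 33.578. Posterior variance = 1/(0.0464477+0.242665) = 3.45885, so SD = 1.860.

Posterior mean ≈ 33.578; posterior SD ≈ 1.860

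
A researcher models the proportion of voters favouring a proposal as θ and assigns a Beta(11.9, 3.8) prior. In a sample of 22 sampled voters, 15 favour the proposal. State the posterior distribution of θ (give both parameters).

Observing 15 successes and 7 failures updates Beta(11.9, 3.8) by adding the success and failure counts to the two shape parameters: α = 11.9+15 = 26.9, β = 3.8+7 = 10.8.

Posterior: Beta(26.9, 10.8)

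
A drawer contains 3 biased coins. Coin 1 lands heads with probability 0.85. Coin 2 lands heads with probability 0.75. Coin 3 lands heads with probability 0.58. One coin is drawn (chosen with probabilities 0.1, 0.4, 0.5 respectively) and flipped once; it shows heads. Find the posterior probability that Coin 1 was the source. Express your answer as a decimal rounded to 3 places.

Tabulate prior·likelihood by source: [1] prior 0.1, lik 0.85, product 0.08500; [2] prior 0.4, lik 0.75, product 0.3000; [3] prior 0.5, lik 0.58, product 0.2900.
Normalizing constant = 0.67500; the posterior for Coin 1 is its product over the sum, 0.08500/0.67500 = 0.126.

Posterior probability ≈ 0.126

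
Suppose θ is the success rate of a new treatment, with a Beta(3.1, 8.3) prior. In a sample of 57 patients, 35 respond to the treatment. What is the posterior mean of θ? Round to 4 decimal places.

Observing 35 successes and 22 failures updates Beta(3.1, 8.3) by adding the success and failure counts to the two shape parameters: α = 3.1+35 = 38.1, β = 8.3+22 = 30.3.
E[θ | data] = 38.1/(38.1+30.3) = 0.5570.

Posterior mean ≈ 0.5570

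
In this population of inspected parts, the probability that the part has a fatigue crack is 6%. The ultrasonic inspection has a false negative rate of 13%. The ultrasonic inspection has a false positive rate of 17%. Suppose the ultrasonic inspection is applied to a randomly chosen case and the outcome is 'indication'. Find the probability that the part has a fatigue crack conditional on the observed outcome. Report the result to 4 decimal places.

Let H be the event that the part has a fatigue crack. P(H) = 0.06, so P(¬H) = 0.94. With E the 'indication' result, P(E|H) = 0.87 and P(E|¬H) = 0.17.
P(E) = 0.87·0.06 + 0.17·0.94 = 0.052200 + 0.15980 = 0.21200.
By Bayes' theorem, P(H|E) = 0.052200 / 0.21200 = 0.2462.

P(H | E) ≈ 0.2462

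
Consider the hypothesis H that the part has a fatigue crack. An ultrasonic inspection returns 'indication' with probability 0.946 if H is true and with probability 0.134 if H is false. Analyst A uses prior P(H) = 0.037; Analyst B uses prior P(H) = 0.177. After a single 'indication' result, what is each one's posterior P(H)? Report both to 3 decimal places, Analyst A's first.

The likelihood ratio for an 'indication' result is 0.946/0.134 = 7.0597.
Analyst A: prior odds 0.037/0.963 = 0.038422; posterior odds 0.27125; posterior probability 0.213.
Analyst B: prior odds 0.177/0.823 = 0.21507; posterior odds 1.5183; posterior probability 0.603.

Analyst A: 0.213; Analyst B: 0.603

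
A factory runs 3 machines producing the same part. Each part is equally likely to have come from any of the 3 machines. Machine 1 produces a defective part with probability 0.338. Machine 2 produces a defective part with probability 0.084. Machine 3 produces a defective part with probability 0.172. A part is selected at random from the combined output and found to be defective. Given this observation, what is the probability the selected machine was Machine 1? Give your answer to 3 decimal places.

P(defective|M1) = 0.338; P(defective|M2) = 0.084; P(defective|M3) = 0.172.
Prior × likelihood for each source: 0.333333·0.338=0.1127, 0.333333·0.084=0.02800, 0.333333·0.172=0.05733. Summing gives P(defective) = 0.19800.
P(Machine 1 | defective) = 0.1127 / 0.19800 = 0.569.

Posterior probability ≈ 0.569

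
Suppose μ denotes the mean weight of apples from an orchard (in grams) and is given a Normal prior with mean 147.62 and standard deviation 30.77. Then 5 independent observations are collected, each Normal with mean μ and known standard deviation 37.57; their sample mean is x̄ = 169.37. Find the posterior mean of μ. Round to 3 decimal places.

Posterior mean ≈ 164.374

With known σ, the Normal prior is conjugate. Weight on the data is w = (n/σ²)/(n/σ² + 1/τ₀²) = 0.00354232/(0.00354232+0.00105620) = 0.77032.
Posterior mean = w·x̄ + (1−w)·μ₀ = 0.77032·169.37 + 0.22968·147.62 = 164.374.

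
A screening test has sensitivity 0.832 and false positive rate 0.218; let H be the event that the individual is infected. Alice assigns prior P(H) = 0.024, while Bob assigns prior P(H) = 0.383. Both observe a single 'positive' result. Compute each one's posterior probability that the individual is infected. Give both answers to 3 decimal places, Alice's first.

Alice: 0.086; Bob: 0.703

P('+'|H) = 0.832, P('+'|¬H) = 0.218.
Alice: numerator 0.832·0.024 = 0.019968; evidence = 0.019968+0.218·0.976 = 0.23274; posterior = 0.086.
Bob: numerator 0.832·0.383 = 0.31866; evidence = 0.31866+0.218·0.617 = 0.45316; posterior = 0.703.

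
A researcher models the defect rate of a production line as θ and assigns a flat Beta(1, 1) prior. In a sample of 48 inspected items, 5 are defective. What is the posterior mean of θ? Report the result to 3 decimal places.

Posterior mean ≈ 0.120

The binomial likelihood is conjugate to the Beta prior: with 5 successes and 43 failures, the posterior is Beta(1+5, 1+43) = Beta(6, 44).
E[θ | data] = 6/(6+44) = 0.120.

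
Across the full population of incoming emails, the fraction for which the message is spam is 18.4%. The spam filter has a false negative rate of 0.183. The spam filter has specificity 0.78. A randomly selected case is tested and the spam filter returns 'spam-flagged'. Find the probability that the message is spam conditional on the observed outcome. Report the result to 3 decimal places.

Write H for 'the message is spam'. Prior odds H:¬H = 0.184/0.816 = 0.22549. For the 'spam-flagged' outcome, the likelihood ratio is 0.817/0.22 = 3.7136.
Posterior odds = 0.22549 × 3.7136 = 0.83739, so P(H|E) = 0.83739/(1+0.83739) = 0.456.

P(H | E) ≈ 0.456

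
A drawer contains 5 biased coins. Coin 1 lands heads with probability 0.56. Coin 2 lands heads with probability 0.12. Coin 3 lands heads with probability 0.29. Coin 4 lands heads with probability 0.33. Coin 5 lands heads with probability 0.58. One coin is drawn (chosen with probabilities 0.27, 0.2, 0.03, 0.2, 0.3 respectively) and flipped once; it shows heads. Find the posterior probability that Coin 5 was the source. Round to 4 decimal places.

P(heads|C1) = 0.56; P(heads|C2) = 0.12; P(heads|C3) = 0.29; P(heads|C4) = 0.33; P(heads|C5) = 0.58.
Prior × likelihood for each source: 0.27·0.56=0.1512, 0.2·0.12=0.02400, 0.03·0.29=0.008700, 0.2·0.33=0.06600, 0.3·0.58=0.1740. Summing gives P(heads) = 0.42390.
P(Coin 5 | heads) = 0.1740 / 0.42390 = 0.4105.

Posterior probability ≈ 0.4105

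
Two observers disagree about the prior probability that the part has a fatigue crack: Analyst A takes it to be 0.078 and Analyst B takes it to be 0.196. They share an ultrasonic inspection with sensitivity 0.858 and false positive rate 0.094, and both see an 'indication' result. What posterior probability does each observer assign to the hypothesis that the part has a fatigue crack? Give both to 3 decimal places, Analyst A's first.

Analyst A: 0.436; Analyst B: 0.690

P('+'|H) = 0.858, P('+'|¬H) = 0.094.
Analyst A: numerator 0.858·0.078 = 0.066924; evidence = 0.066924+0.094·0.922 = 0.15359; posterior = 0.436.
Analyst B: numerator 0.858·0.196 = 0.16817; evidence = 0.16817+0.094·0.804 = 0.24374; posterior = 0.690.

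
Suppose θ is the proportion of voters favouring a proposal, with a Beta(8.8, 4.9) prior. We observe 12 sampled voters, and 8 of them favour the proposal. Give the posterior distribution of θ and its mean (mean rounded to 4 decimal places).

Observing 8 successes and 4 failures updates Beta(8.8, 4.9) by adding the success and failure counts to the two shape parameters: α = 8.8+8 = 16.8, β = 4.9+4 = 8.9.
Posterior mean = α/(α+β) = 16.8/25.7 = 0.6537.

Posterior: Beta(16.8, 8.9); mean ≈ 0.6537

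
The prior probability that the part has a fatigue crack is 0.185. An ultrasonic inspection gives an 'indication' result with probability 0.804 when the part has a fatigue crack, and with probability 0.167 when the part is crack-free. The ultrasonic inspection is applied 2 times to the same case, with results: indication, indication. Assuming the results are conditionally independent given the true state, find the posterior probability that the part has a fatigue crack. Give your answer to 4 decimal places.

With H the event that the part has a fatigue crack, the joint likelihood of the observed sequence is P(data|H) = 0.804·0.804 = 0.64642 and P(data|¬H) = 0.167·0.167 = 0.027889.
Bayes: P(H|data) = 0.185·0.64642 / (0.185·0.64642 + 0.815·0.027889) = 0.11959/0.14232 = 0.8403.

Posterior P(H) ≈ 0.8403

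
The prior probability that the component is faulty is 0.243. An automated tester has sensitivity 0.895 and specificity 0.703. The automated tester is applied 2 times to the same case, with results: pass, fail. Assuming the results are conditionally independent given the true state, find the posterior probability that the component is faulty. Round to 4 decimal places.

Posterior P(H) ≈ 0.1262

Let H be the event that the component is faulty; start with P(H) = 0.243. P('fail'|H) = 0.895, P('fail'|¬H) = 0.297.
Update on result 1 ('pass'): P(H) ← 0.105·0.2430 / (0.105·0.2430 + 0.703·0.7570) = 0.025515/0.55769 = 0.0458.
Update on result 2 ('fail'): P(H) ← 0.895·0.0458 / (0.895·0.0458 + 0.297·0.9542) = 0.040948/0.32436 = 0.1262.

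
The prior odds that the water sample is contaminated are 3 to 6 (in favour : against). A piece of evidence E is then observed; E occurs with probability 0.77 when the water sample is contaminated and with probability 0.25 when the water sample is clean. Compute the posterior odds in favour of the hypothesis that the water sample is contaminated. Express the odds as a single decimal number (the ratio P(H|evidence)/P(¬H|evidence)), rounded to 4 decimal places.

Prior odds = 3/6 = 0.50000. In log-odds, ln(0.50000) = -0.69315.
Add log likelihood ratio: ln(3.0800) = 1.1249.
Posterior log-odds = 0.43178, so posterior odds = exp(0.43178) = 1.5400.

Posterior odds ≈ 1.5400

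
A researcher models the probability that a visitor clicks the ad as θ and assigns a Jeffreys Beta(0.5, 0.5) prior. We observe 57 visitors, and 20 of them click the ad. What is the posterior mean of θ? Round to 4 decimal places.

Observing 20 successes and 37 failures updates Beta(0.5, 0.5) by adding the success and failure counts to the two shape parameters: α = 0.5+20 = 20.5, β = 0.5+37 = 37.5.
E[θ | data] = 20.5/(20.5+37.5) = 0.3534.

Posterior mean ≈ 0.3534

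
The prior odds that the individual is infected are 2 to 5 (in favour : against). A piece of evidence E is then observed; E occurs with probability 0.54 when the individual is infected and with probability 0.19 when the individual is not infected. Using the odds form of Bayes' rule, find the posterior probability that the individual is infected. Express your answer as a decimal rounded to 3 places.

Prior odds = 2/5 = 0.40000.
Likelihood ratio for E = 0.54/0.19 = 2.8421.
Posterior odds = prior odds × LR = 1.1368.
Posterior probability = odds/(1+odds) = 1.1368/2.1368 = 0.532.

Posterior probability ≈ 0.532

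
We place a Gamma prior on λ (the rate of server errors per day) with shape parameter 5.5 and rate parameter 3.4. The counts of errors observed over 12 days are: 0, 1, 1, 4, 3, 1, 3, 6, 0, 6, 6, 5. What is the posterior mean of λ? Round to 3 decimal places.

The Poisson likelihood adds the total count to the shape and the number of exposure periods to the rate. Here ∑xᵢ = 36 and n = 12, so shape 5.5→41.5 and rate 3.4→15.4.
E[λ | data] = 41.5/15.4 = 2.695.

Posterior mean ≈ 2.695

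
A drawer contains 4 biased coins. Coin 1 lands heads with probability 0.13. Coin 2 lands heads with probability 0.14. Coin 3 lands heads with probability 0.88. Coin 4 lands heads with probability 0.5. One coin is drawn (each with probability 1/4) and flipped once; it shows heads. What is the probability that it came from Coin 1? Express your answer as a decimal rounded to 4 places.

Posterior probability ≈ 0.0788

Tabulate prior·likelihood by source: [1] prior 0.25, lik 0.13, product 0.03250; [2] prior 0.25, lik 0.14, product 0.03500; [3] prior 0.25, lik 0.88, product 0.2200; [4] prior 0.25, lik 0.5, product 0.1250.
Normalizing constant = 0.41250; the posterior for Coin 1 is its product over the sum, 0.03250/0.41250 = 0.0788.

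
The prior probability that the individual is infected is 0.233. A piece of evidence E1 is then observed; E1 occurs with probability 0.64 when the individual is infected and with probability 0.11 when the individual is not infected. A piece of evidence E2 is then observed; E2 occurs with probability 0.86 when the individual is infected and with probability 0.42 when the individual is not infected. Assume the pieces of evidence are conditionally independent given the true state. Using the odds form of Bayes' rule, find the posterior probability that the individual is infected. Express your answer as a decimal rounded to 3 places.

Posterior probability ≈ 0.784

Prior odds = 0.233/(1−0.233) = 0.30378. In log-odds, ln(0.30378) = -1.1914.
Add log likelihood ratios: ln(5.8182) + ln(2.0476) = 2.4777.
Posterior log-odds = 1.2862, so posterior odds = exp(1.2862) = 3.6191. Converting, P(H|E) = 3.6191/4.6191 = 0.784.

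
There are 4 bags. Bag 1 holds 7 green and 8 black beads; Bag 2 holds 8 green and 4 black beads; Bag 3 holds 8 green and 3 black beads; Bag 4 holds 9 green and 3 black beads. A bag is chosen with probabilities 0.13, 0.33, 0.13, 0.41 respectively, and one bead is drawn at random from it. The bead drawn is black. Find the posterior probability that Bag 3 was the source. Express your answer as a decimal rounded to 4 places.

Posterior probability ≈ 0.1117

P(black|Bag 1) = 0.5333; P(black|Bag 2) = 0.3333; P(black|Bag 3) = 0.2727; P(black|Bag 4) = 0.25.
Prior × likelihood for each source: 0.13·0.5333=0.06933, 0.33·0.3333=0.1100, 0.13·0.2727=0.03545, 0.41·0.25=0.1025. Summing gives P(black) = 0.31729.
P(Bag 3 | black) = 0.03545 / 0.31729 = 0.1117.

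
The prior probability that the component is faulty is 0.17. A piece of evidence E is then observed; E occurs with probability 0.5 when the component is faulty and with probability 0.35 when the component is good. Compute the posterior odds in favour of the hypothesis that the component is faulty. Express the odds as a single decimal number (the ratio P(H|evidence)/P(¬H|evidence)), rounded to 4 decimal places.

Prior odds = 0.17/(1−0.17) = 0.20482. In log-odds, ln(0.20482) = -1.5856.
Add log likelihood ratio: ln(1.4286) = 0.35667.
Posterior log-odds = -1.2290, so posterior odds = exp(-1.2290) = 0.29260.

Posterior odds ≈ 0.2926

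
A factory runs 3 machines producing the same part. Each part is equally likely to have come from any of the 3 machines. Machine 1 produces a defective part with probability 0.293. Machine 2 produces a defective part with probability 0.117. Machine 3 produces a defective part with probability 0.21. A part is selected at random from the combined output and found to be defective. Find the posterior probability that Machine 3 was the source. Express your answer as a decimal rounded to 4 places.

P(defective|M1) = 0.293; P(defective|M2) = 0.117; P(defective|M3) = 0.21.
Prior × likelihood for each source: 0.333333·0.293=0.09767, 0.333333·0.117=0.03900, 0.333333·0.21=0.07000. Summing gives P(defective) = 0.20667.
P(Machine 3 | defective) = 0.07000 / 0.20667 = 0.3387.

Posterior probability ≈ 0.3387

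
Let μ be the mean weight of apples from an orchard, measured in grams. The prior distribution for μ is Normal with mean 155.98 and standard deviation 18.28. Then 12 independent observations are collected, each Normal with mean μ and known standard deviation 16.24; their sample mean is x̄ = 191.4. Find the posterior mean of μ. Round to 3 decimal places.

With known σ, the Normal prior is conjugate. Weight on the data is w = (n/σ²)/(n/σ² + 1/τ₀²) = 0.0454998/(0.0454998+0.00299259) = 0.93829.
Posterior mean = w·x̄ + (1−w)·μ₀ = 0.93829·191.4 + 0.061713·155.98 = 189.214.

Posterior mean ≈ 189.214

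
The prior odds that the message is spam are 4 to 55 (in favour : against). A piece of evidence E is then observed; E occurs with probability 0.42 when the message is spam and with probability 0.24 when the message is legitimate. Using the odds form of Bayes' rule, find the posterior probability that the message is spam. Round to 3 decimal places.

Prior odds = 4/55 = 0.072727. In log-odds, ln(0.072727) = -2.6210.
Add log likelihood ratio: ln(1.7500) = 0.55962.
Posterior log-odds = -2.0614, so posterior odds = exp(-2.0614) = 0.12727. Converting, P(H|E) = 0.12727/1.1273 = 0.113.

Posterior probability ≈ 0.113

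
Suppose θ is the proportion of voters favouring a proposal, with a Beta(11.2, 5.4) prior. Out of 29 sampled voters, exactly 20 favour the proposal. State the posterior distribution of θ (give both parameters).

Observing 20 successes and 9 failures updates Beta(11.2, 5.4) by adding the success and failure counts to the two shape parameters: α = 11.2+20 = 31.2, β = 5.4+9 = 14.4.

Posterior: Beta(31.2, 14.4)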